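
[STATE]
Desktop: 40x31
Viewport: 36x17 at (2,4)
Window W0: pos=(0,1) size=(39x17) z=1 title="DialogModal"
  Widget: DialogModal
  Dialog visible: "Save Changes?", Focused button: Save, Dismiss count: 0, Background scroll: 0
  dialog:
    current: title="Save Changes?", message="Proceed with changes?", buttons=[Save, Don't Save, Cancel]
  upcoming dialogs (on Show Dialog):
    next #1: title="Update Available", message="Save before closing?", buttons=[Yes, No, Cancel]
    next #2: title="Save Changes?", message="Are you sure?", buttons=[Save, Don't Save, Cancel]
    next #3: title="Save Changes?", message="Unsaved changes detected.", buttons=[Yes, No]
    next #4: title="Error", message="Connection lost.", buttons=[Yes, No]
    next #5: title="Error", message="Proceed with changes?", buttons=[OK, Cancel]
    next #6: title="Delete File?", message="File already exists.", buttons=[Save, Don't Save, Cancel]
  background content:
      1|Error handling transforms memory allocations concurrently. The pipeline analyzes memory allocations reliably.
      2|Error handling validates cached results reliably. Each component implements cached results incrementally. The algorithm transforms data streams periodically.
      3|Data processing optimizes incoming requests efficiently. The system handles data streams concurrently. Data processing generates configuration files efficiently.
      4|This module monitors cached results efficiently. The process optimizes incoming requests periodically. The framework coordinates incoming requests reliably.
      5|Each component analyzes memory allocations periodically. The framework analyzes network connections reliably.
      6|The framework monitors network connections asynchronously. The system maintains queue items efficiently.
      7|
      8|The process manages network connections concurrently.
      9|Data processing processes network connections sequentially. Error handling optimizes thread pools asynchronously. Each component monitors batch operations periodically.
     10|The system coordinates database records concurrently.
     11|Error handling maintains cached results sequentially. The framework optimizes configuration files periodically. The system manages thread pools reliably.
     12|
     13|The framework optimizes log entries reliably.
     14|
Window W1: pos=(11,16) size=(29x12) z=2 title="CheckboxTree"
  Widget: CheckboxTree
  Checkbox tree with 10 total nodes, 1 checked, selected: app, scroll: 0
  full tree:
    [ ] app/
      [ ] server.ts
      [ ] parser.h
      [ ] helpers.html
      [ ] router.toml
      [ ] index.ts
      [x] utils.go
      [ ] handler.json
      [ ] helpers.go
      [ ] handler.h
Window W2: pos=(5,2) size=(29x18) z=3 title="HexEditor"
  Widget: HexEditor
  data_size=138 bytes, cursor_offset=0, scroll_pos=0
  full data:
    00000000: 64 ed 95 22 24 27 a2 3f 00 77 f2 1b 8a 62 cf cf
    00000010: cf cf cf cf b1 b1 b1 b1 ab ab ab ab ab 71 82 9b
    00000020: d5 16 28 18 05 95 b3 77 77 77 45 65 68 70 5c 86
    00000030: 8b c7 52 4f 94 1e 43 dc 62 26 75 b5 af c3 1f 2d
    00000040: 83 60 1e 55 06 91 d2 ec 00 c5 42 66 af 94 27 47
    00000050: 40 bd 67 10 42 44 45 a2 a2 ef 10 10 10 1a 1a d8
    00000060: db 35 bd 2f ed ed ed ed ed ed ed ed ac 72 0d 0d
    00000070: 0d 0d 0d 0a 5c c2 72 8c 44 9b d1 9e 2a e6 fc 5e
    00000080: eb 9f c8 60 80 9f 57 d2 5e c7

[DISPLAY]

rro┠───────────────────────────┨allo
rro┃00000000  64 ed 95 22 24 27┃esul
ata┃00000010  cf cf cf cf b1 b1┃g re
his┃00000020  d5 16 28 18 05 95┃ts e
a┌─┃00000030  8b c7 52 4f 94 1e┃┐oca
h│ ┃00000040  83 60 1e 55 06 91┃│nec
 │ ┃00000050  40 bd 67 10 42 44┃│   
h│ ┃00000060  db 35 bd 2f ed ed┃│tio
a└─┃00000070  0d 0d 0d 0a 5c c2┃┘con
he ┃00000080  eb 9f c8 60 80 9f┃ecor
rro┃                           ┃esul
   ┃                           ┃    
he ┃                           ┃━━━━
━━━┃                           ┃    
   ┃                           ┃────
   ┗━━━━━━━━━━━━━━━━━━━━━━━━━━━┛    
         ┃   [ ] server.ts          


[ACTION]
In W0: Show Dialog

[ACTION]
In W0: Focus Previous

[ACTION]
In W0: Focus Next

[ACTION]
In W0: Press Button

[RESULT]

rro┠───────────────────────────┨allo
rro┃00000000  64 ed 95 22 24 27┃esul
ata┃00000010  cf cf cf cf b1 b1┃g re
his┃00000020  d5 16 28 18 05 95┃ts e
ach┃00000030  8b c7 52 4f 94 1e┃loca
he ┃00000040  83 60 1e 55 06 91┃nnec
   ┃00000050  40 bd 67 10 42 44┃    
he ┃00000060  db 35 bd 2f ed ed┃ctio
ata┃00000070  0d 0d 0d 0a 5c c2┃ con
he ┃00000080  eb 9f c8 60 80 9f┃ecor
rro┃                           ┃esul
   ┃                           ┃    
he ┃                           ┃━━━━
━━━┃                           ┃    
   ┃                           ┃────
   ┗━━━━━━━━━━━━━━━━━━━━━━━━━━━┛    
         ┃   [ ] server.ts          


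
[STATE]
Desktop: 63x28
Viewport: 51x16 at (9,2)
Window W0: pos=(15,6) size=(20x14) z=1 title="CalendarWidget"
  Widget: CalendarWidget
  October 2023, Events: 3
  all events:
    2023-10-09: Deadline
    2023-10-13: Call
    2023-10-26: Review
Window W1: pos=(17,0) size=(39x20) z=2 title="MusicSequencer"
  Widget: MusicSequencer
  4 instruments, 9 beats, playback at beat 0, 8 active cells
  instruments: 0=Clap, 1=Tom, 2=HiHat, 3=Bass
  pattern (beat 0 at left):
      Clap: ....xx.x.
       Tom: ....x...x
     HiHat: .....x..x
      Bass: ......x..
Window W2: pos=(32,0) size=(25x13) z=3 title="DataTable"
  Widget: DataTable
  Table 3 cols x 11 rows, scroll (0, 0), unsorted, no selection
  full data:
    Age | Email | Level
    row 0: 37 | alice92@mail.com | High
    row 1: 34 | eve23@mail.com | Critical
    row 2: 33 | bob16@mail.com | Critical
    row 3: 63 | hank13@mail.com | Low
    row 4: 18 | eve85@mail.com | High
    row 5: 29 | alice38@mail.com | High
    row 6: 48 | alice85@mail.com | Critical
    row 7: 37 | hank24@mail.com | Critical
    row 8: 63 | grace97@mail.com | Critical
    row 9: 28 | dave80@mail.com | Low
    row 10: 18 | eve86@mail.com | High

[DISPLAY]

        ┠──────────────┠───────────────────────┨   
        ┃      ▼1234567┃Age│Email           │Le┃   
        ┃  Clap····██·█┃───┼────────────────┼──┃   
        ┃   Tom····█···┃37 │alice92@mail.com│Hi┃   
      ┏━┃ HiHat·····█··┃34 │eve23@mail.com  │Cr┃   
      ┃ ┃  Bass······█·┃33 │bob16@mail.com  │Cr┃   
      ┠─┃              ┃63 │hank13@mail.com │Lo┃   
      ┃ ┃              ┃18 │eve85@mail.com  │Hi┃   
      ┃M┃              ┃29 │alice38@mail.com│Hi┃   
      ┃ ┃              ┃48 │alice85@mail.com│Cr┃   
      ┃ ┃              ┗━━━━━━━━━━━━━━━━━━━━━━━┛   
      ┃ ┃                                     ┃    
      ┃1┃                                     ┃    
      ┃2┃                                     ┃    
      ┃3┃                                     ┃    
      ┃ ┃                                     ┃    


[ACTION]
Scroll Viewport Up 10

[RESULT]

        ┏━━━━━━━━━━━━━━┏━━━━━━━━━━━━━━━━━━━━━━━┓   
        ┃ MusicSequence┃ DataTable             ┃   
        ┠──────────────┠───────────────────────┨   
        ┃      ▼1234567┃Age│Email           │Le┃   
        ┃  Clap····██·█┃───┼────────────────┼──┃   
        ┃   Tom····█···┃37 │alice92@mail.com│Hi┃   
      ┏━┃ HiHat·····█··┃34 │eve23@mail.com  │Cr┃   
      ┃ ┃  Bass······█·┃33 │bob16@mail.com  │Cr┃   
      ┠─┃              ┃63 │hank13@mail.com │Lo┃   
      ┃ ┃              ┃18 │eve85@mail.com  │Hi┃   
      ┃M┃              ┃29 │alice38@mail.com│Hi┃   
      ┃ ┃              ┃48 │alice85@mail.com│Cr┃   
      ┃ ┃              ┗━━━━━━━━━━━━━━━━━━━━━━━┛   
      ┃ ┃                                     ┃    
      ┃1┃                                     ┃    
      ┃2┃                                     ┃    


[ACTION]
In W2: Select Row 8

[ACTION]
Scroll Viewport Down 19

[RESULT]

      ┃ ┃              ┗━━━━━━━━━━━━━━━━━━━━━━━┛   
      ┃ ┃                                     ┃    
      ┃1┃                                     ┃    
      ┃2┃                                     ┃    
      ┃3┃                                     ┃    
      ┃ ┃                                     ┃    
      ┃ ┃                                     ┃    
      ┗━┗━━━━━━━━━━━━━━━━━━━━━━━━━━━━━━━━━━━━━┛    
                                                   
                                                   
                                                   
                                                   
                                                   
                                                   
                                                   
                                                   


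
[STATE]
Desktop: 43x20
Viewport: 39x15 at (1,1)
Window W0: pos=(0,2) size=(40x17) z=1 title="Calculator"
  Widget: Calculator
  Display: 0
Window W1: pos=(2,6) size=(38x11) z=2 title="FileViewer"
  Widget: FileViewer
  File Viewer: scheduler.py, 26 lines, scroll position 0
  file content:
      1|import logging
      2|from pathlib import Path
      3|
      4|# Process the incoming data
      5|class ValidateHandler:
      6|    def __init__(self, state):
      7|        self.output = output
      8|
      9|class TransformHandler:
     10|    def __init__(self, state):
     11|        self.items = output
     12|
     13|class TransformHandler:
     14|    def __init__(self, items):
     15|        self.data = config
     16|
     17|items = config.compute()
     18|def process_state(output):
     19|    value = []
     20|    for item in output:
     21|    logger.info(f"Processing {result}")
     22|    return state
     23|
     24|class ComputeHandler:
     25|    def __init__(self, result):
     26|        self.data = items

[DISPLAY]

                                       
━━━━━━━━━━━━━━━━━━━━━━━━━━━━━━━━━━━━━━┓
 Calculator                           ┃
──────────────────────────────────────┨
                                     0┃
┌┏━━━━━━━━━━━━━━━━━━━━━━━━━━━━━━━━━━━━┓
│┃ FileViewer                         ┃
├┠────────────────────────────────────┨
│┃import logging                     ▲┃
├┃from pathlib import Path           █┃
│┃                                   ░┃
├┃# Process the incoming data        ░┃
│┃class ValidateHandler:             ░┃
├┃    def __init__(self, state):     ░┃
│┃        self.output = output       ▼┃


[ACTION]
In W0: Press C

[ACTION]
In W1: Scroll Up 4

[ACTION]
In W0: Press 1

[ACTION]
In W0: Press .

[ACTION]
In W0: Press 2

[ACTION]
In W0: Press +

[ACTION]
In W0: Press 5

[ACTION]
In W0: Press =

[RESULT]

                                       
━━━━━━━━━━━━━━━━━━━━━━━━━━━━━━━━━━━━━━┓
 Calculator                           ┃
──────────────────────────────────────┨
                                   6.2┃
┌┏━━━━━━━━━━━━━━━━━━━━━━━━━━━━━━━━━━━━┓
│┃ FileViewer                         ┃
├┠────────────────────────────────────┨
│┃import logging                     ▲┃
├┃from pathlib import Path           █┃
│┃                                   ░┃
├┃# Process the incoming data        ░┃
│┃class ValidateHandler:             ░┃
├┃    def __init__(self, state):     ░┃
│┃        self.output = output       ▼┃


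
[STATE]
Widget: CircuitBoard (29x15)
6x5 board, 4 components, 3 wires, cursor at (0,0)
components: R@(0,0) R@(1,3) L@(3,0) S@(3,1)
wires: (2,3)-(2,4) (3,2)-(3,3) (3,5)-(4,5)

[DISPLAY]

   0 1 2 3 4 5               
0  [R]                       
                             
1               R            
                             
2               · ─ ·        
                             
3   L   S   · ─ ·       ·    
                        │    
4                       ·    
Cursor: (0,0)                
                             
                             
                             
                             


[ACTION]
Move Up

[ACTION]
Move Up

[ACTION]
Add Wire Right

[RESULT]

   0 1 2 3 4 5               
0  [R]─ ·                    
                             
1               R            
                             
2               · ─ ·        
                             
3   L   S   · ─ ·       ·    
                        │    
4                       ·    
Cursor: (0,0)                
                             
                             
                             
                             


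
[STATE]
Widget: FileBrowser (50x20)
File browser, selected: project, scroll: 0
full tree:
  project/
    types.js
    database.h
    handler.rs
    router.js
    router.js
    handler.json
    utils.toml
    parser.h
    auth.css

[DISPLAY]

> [-] project/                                    
    types.js                                      
    database.h                                    
    handler.rs                                    
    router.js                                     
    router.js                                     
    handler.json                                  
    utils.toml                                    
    parser.h                                      
    auth.css                                      
                                                  
                                                  
                                                  
                                                  
                                                  
                                                  
                                                  
                                                  
                                                  
                                                  


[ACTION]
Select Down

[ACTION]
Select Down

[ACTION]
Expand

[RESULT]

  [-] project/                                    
    types.js                                      
  > database.h                                    
    handler.rs                                    
    router.js                                     
    router.js                                     
    handler.json                                  
    utils.toml                                    
    parser.h                                      
    auth.css                                      
                                                  
                                                  
                                                  
                                                  
                                                  
                                                  
                                                  
                                                  
                                                  
                                                  


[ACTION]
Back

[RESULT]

> [+] project/                                    
                                                  
                                                  
                                                  
                                                  
                                                  
                                                  
                                                  
                                                  
                                                  
                                                  
                                                  
                                                  
                                                  
                                                  
                                                  
                                                  
                                                  
                                                  
                                                  


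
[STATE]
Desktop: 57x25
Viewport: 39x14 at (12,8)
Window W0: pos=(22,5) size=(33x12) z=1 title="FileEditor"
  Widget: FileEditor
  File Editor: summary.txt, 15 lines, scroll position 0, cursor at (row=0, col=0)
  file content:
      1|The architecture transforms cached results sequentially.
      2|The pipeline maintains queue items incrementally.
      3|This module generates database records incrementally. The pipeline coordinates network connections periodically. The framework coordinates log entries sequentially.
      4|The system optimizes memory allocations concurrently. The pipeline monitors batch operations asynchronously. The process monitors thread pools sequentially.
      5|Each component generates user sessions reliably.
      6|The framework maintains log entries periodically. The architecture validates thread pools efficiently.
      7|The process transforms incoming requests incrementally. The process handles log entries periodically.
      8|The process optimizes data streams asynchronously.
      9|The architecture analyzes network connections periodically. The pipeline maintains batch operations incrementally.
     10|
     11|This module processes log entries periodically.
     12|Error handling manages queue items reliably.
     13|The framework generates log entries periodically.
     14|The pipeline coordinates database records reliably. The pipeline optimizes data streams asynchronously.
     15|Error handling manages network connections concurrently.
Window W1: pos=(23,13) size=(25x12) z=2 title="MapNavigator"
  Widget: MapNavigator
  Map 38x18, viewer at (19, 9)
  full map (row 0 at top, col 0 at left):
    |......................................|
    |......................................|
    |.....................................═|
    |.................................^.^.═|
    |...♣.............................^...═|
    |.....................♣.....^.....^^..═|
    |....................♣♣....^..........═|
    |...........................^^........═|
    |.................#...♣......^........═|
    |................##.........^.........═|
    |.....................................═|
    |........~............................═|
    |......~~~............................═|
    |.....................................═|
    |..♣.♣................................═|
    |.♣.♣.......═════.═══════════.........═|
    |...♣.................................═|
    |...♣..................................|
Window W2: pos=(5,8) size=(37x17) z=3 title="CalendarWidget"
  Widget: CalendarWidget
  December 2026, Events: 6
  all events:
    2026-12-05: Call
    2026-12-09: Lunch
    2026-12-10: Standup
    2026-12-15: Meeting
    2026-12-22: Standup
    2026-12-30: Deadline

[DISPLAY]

━━━━━━━━━━━━━━━━━━━━━━━━━━━━━┓ansforms 
darWidget                    ┃ins queue
─────────────────────────────┨es databa
     December 2026           ┃s memory 
We Th Fr Sa Su               ┃rates use
 2  3  4  5*  6              ┃━━━━━┓og 
 9* 10* 11 12 13             ┃     ┃com
 16 17 18 19 20              ┃─────┨a s
 23 24 25 26 27              ┃.^...┃━━━
30* 31                       ┃^....┃   
                             ┃.^^..┃   
                             ┃..^..┃   
                             ┃.^...┃   
                             ┃.....┃   


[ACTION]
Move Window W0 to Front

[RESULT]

━━━━━━━━━━┃█he architecture transforms 
darWidget ┃The pipeline maintains queue
──────────┃This module generates databa
     Decem┃The system optimizes memory 
We Th Fr S┃Each component generates use
 2  3  4  ┃The framework maintains log 
 9* 10* 11┃The process transforms incom
 16 17 18 ┃The process optimizes data s
 23 24 25 ┗━━━━━━━━━━━━━━━━━━━━━━━━━━━━
30* 31                       ┃^....┃   
                             ┃.^^..┃   
                             ┃..^..┃   
                             ┃.^...┃   
                             ┃.....┃   


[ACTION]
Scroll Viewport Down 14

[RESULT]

     Decem┃The system optimizes memory 
We Th Fr S┃Each component generates use
 2  3  4  ┃The framework maintains log 
 9* 10* 11┃The process transforms incom
 16 17 18 ┃The process optimizes data s
 23 24 25 ┗━━━━━━━━━━━━━━━━━━━━━━━━━━━━
30* 31                       ┃^....┃   
                             ┃.^^..┃   
                             ┃..^..┃   
                             ┃.^...┃   
                             ┃.....┃   
                             ┃.....┃   
                             ┃.....┃   
━━━━━━━━━━━━━━━━━━━━━━━━━━━━━┛━━━━━┛   


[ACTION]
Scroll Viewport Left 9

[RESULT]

  ┃           Decem┃The system optimize
  ┃Mo Tu We Th Fr S┃Each component gene
  ┃    1  2  3  4  ┃The framework maint
  ┃ 7  8  9* 10* 11┃The process transfo
  ┃14 15* 16 17 18 ┃The process optimiz
  ┃21 22* 23 24 25 ┗━━━━━━━━━━━━━━━━━━━
  ┃28 29 30* 31                       ┃
  ┃                                   ┃
  ┃                                   ┃
  ┃                                   ┃
  ┃                                   ┃
  ┃                                   ┃
  ┃                                   ┃
  ┗━━━━━━━━━━━━━━━━━━━━━━━━━━━━━━━━━━━┛


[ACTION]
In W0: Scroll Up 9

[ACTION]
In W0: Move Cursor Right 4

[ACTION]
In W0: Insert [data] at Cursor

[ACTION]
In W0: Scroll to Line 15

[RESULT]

  ┃           Decem┃This module process
  ┃Mo Tu We Th Fr S┃Error handling mana
  ┃    1  2  3  4  ┃The framework gener
  ┃ 7  8  9* 10* 11┃The pipeline coordi
  ┃14 15* 16 17 18 ┃Error handling mana
  ┃21 22* 23 24 25 ┗━━━━━━━━━━━━━━━━━━━
  ┃28 29 30* 31                       ┃
  ┃                                   ┃
  ┃                                   ┃
  ┃                                   ┃
  ┃                                   ┃
  ┃                                   ┃
  ┃                                   ┃
  ┗━━━━━━━━━━━━━━━━━━━━━━━━━━━━━━━━━━━┛


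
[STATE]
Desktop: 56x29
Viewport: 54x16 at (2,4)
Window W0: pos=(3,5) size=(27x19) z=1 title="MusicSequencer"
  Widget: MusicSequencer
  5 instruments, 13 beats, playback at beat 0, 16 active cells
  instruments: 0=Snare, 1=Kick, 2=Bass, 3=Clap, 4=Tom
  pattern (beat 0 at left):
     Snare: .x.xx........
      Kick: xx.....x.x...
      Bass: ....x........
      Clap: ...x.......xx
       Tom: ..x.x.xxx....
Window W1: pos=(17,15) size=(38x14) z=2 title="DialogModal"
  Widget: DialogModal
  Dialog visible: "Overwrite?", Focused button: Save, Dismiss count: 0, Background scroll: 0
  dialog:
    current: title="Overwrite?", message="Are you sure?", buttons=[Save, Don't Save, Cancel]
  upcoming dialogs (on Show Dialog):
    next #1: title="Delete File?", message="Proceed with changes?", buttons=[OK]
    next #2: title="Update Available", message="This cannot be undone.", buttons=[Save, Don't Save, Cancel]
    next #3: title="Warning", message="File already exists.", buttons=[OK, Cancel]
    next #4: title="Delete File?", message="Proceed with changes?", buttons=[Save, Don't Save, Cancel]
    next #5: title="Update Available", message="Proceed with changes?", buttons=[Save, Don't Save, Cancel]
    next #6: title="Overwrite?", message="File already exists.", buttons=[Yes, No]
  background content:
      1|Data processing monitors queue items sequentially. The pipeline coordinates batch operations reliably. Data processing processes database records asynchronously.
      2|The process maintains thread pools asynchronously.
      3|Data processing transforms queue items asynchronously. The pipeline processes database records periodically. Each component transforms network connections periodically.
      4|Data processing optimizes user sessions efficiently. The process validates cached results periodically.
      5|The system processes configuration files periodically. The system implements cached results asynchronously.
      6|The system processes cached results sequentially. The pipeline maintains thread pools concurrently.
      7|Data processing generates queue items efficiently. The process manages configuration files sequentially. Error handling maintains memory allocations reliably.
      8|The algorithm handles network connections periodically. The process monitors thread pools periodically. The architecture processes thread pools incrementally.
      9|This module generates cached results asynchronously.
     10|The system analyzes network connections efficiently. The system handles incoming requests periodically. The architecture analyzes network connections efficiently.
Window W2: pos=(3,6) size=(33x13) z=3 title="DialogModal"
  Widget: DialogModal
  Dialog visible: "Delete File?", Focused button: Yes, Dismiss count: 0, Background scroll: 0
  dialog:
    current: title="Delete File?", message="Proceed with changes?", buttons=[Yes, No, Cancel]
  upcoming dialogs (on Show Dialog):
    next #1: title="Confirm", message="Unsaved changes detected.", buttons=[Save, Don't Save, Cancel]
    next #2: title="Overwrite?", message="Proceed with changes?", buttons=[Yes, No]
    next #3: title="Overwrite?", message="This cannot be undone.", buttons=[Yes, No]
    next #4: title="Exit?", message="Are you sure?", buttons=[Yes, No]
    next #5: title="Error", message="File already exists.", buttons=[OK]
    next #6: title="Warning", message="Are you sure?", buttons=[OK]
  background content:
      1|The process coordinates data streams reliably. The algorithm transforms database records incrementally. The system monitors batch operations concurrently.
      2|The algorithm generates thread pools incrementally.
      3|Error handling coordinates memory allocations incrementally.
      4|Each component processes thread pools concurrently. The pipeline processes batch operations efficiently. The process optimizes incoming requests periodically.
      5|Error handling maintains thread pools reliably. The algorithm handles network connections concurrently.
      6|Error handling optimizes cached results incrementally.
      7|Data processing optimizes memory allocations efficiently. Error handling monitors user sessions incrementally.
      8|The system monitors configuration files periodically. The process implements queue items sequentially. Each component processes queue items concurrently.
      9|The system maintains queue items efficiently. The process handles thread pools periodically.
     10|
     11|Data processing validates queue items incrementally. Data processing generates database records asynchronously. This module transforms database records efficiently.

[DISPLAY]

                                                      
 ┏━━━━━━━━━━━━━━━━━━━━━━━━━┓                          
 ┏━━━━━━━━━━━━━━━━━━━━━━━━━━━━━━━┓                    
 ┃ DialogModal                   ┃                    
 ┠───────────────────────────────┨                    
 ┃The process coordinates data st┃                    
 ┃The algorithm generates thread ┃                    
 ┃Err┌───────────────────────┐emo┃                    
 ┃Eac│      Delete File?     │ead┃                    
 ┃Err│ Proceed with changes? │ead┃                    
 ┃Err│  [Yes]  No   Cancel   │hed┃                    
 ┃Dat└───────────────────────┘mor┃━━━━━━━━━━━━━━━━━━┓ 
 ┃The system monitors configurati┃                  ┃ 
 ┃The system maintains queue item┃──────────────────┨ 
 ┗━━━━━━━━━━━━━━━━━━━━━━━━━━━━━━━┛nitors queue items┃ 
 ┃             ┃The process maintains thread pools a┃ 


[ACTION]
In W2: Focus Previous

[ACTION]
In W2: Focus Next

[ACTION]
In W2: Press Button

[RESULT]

                                                      
 ┏━━━━━━━━━━━━━━━━━━━━━━━━━┓                          
 ┏━━━━━━━━━━━━━━━━━━━━━━━━━━━━━━━┓                    
 ┃ DialogModal                   ┃                    
 ┠───────────────────────────────┨                    
 ┃The process coordinates data st┃                    
 ┃The algorithm generates thread ┃                    
 ┃Error handling coordinates memo┃                    
 ┃Each component processes thread┃                    
 ┃Error handling maintains thread┃                    
 ┃Error handling optimizes cached┃                    
 ┃Data processing optimizes memor┃━━━━━━━━━━━━━━━━━━┓ 
 ┃The system monitors configurati┃                  ┃ 
 ┃The system maintains queue item┃──────────────────┨ 
 ┗━━━━━━━━━━━━━━━━━━━━━━━━━━━━━━━┛nitors queue items┃ 
 ┃             ┃The process maintains thread pools a┃ 


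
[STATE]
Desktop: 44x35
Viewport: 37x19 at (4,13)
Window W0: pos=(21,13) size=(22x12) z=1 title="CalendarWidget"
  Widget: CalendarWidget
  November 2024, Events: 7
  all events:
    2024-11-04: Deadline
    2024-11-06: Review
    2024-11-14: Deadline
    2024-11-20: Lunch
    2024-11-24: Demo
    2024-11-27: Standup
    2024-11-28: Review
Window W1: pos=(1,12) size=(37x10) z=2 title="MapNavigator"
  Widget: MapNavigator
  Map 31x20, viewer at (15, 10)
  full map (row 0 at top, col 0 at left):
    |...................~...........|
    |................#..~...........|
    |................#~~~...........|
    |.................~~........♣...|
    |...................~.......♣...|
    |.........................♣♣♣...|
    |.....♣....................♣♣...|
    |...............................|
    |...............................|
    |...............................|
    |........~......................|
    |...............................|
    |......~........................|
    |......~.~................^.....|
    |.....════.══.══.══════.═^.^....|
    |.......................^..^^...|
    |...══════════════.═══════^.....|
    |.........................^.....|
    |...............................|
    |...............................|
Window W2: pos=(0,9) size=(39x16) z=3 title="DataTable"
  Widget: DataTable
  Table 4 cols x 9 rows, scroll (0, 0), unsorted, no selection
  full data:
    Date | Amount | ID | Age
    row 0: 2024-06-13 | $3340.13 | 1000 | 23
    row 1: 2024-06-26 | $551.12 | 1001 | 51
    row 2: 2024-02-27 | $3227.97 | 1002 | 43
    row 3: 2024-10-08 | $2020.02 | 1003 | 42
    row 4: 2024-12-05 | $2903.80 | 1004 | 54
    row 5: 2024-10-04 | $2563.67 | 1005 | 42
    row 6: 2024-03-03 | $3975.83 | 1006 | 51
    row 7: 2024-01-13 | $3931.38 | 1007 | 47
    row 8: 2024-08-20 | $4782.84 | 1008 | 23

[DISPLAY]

───────┼────────┼────┼───         ┃━━
4-06-13│$3340.13│1000│23          ┃  
4-06-26│$551.12 │1001│51          ┃──
4-02-27│$3227.97│1002│43          ┃  
4-10-08│$2020.02│1003│42          ┃ S
4-12-05│$2903.80│1004│54          ┃  
4-10-04│$2563.67│1005│42          ┃ 9
4-03-03│$3975.83│1006│51          ┃6 
4-01-13│$3931.38│1007│47          ┃3 
4-08-20│$4782.84│1008│23          ┃30
                                  ┃  
━━━━━━━━━━━━━━━━━━━━━━━━━━━━━━━━━━┛━━
                                     
                                     
                                     
                                     
                                     
                                     
                                     


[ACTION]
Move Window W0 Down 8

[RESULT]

───────┼────────┼────┼───         ┃  
4-06-13│$3340.13│1000│23          ┃  
4-06-26│$551.12 │1001│51          ┃  
4-02-27│$3227.97│1002│43          ┃  
4-10-08│$2020.02│1003│42          ┃  
4-12-05│$2903.80│1004│54          ┃  
4-10-04│$2563.67│1005│42          ┃  
4-03-03│$3975.83│1006│51          ┃  
4-01-13│$3931.38│1007│47          ┃━━
4-08-20│$4782.84│1008│23          ┃  
                                  ┃──
━━━━━━━━━━━━━━━━━━━━━━━━━━━━━━━━━━┛  
                 ┃Mo Tu We Th Fr Sa S
                 ┃             1  2  
                 ┃ 4*  5  6*  7  8  9
                 ┃11 12 13 14* 15 16 
                 ┃18 19 20* 21 22 23 
                 ┃25 26 27* 28* 29 30
                 ┃                   


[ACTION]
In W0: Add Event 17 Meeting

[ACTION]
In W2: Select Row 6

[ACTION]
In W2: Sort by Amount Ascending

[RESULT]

───────┼────────┼────┼───         ┃  
4-06-26│$551.12 │1001│51          ┃  
4-10-08│$2020.02│1003│42          ┃  
4-10-04│$2563.67│1005│42          ┃  
4-12-05│$2903.80│1004│54          ┃  
4-02-27│$3227.97│1002│43          ┃  
4-06-13│$3340.13│1000│23          ┃  
4-01-13│$3931.38│1007│47          ┃  
4-03-03│$3975.83│1006│51          ┃━━
4-08-20│$4782.84│1008│23          ┃  
                                  ┃──
━━━━━━━━━━━━━━━━━━━━━━━━━━━━━━━━━━┛  
                 ┃Mo Tu We Th Fr Sa S
                 ┃             1  2  
                 ┃ 4*  5  6*  7  8  9
                 ┃11 12 13 14* 15 16 
                 ┃18 19 20* 21 22 23 
                 ┃25 26 27* 28* 29 30
                 ┃                   


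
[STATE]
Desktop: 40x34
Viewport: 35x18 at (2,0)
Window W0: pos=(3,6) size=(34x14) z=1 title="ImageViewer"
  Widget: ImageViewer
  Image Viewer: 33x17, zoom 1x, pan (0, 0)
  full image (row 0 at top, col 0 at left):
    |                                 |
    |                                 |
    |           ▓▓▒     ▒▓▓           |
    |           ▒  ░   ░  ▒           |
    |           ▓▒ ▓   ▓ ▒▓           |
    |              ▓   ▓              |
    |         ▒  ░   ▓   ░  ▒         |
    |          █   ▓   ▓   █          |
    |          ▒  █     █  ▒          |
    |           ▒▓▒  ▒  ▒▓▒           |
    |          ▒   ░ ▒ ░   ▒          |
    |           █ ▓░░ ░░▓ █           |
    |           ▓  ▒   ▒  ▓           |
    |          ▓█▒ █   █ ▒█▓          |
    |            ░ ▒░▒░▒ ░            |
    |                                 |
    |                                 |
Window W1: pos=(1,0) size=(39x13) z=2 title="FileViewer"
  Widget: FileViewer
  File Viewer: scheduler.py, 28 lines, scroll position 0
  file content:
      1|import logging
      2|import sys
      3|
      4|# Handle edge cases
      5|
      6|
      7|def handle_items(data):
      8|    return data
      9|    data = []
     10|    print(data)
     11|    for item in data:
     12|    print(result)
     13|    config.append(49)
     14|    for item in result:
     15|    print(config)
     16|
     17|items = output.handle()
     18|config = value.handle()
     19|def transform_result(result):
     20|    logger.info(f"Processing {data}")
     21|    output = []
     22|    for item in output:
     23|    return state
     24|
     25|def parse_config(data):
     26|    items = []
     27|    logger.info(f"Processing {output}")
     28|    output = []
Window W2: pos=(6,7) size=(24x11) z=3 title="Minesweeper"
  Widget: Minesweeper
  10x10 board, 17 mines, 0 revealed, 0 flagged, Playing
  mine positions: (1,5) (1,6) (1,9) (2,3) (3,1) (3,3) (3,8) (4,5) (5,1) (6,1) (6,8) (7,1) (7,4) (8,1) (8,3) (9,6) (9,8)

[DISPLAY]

━━━━━━━━━━━━━━━━━━━━━━━━━━━━━━━━━━━
 FileViewer                        
───────────────────────────────────
import logging                     
import sys                         
                                   
# Handle edge cases                
    ┏━━━━━━━━━━━━━━━━━━━━━━┓       
    ┃ Minesweeper          ┃       
def ┠──────────────────────┨       
    ┃■■■■■■■■■■            ┃       
    ┃■■■■■■■■■■            ┃       
━━━━┃■■■■■■■■■■            ┃━━━━━━━
 ┃  ┃■■■■■■■■■■            ┃      ┃
 ┃  ┃■■■■■■■■■■            ┃      ┃
 ┃  ┃■■■■■■■■■■            ┃      ┃
 ┃  ┃■■■■■■■■■■            ┃      ┃
 ┃  ┗━━━━━━━━━━━━━━━━━━━━━━┛      ┃


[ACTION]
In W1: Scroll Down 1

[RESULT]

━━━━━━━━━━━━━━━━━━━━━━━━━━━━━━━━━━━
 FileViewer                        
───────────────────────────────────
import sys                         
                                   
# Handle edge cases                
                                   
    ┏━━━━━━━━━━━━━━━━━━━━━━┓       
def ┃ Minesweeper          ┃       
    ┠──────────────────────┨       
    ┃■■■■■■■■■■            ┃       
    ┃■■■■■■■■■■            ┃       
━━━━┃■■■■■■■■■■            ┃━━━━━━━
 ┃  ┃■■■■■■■■■■            ┃      ┃
 ┃  ┃■■■■■■■■■■            ┃      ┃
 ┃  ┃■■■■■■■■■■            ┃      ┃
 ┃  ┃■■■■■■■■■■            ┃      ┃
 ┃  ┗━━━━━━━━━━━━━━━━━━━━━━┛      ┃


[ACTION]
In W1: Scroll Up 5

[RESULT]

━━━━━━━━━━━━━━━━━━━━━━━━━━━━━━━━━━━
 FileViewer                        
───────────────────────────────────
import logging                     
import sys                         
                                   
# Handle edge cases                
    ┏━━━━━━━━━━━━━━━━━━━━━━┓       
    ┃ Minesweeper          ┃       
def ┠──────────────────────┨       
    ┃■■■■■■■■■■            ┃       
    ┃■■■■■■■■■■            ┃       
━━━━┃■■■■■■■■■■            ┃━━━━━━━
 ┃  ┃■■■■■■■■■■            ┃      ┃
 ┃  ┃■■■■■■■■■■            ┃      ┃
 ┃  ┃■■■■■■■■■■            ┃      ┃
 ┃  ┃■■■■■■■■■■            ┃      ┃
 ┃  ┗━━━━━━━━━━━━━━━━━━━━━━┛      ┃


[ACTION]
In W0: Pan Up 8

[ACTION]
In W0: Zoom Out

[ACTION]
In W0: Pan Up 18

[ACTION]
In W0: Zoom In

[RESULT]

━━━━━━━━━━━━━━━━━━━━━━━━━━━━━━━━━━━
 FileViewer                        
───────────────────────────────────
import logging                     
import sys                         
                                   
# Handle edge cases                
    ┏━━━━━━━━━━━━━━━━━━━━━━┓       
    ┃ Minesweeper          ┃       
def ┠──────────────────────┨       
    ┃■■■■■■■■■■            ┃       
    ┃■■■■■■■■■■            ┃       
━━━━┃■■■■■■■■■■            ┃━━━━━━━
 ┃  ┃■■■■■■■■■■            ┃▒▒    ┃
 ┃  ┃■■■■■■■■■■            ┃▒▒    ┃
 ┃  ┃■■■■■■■■■■            ┃  ░░  ┃
 ┃  ┃■■■■■■■■■■            ┃  ░░  ┃
 ┃  ┗━━━━━━━━━━━━━━━━━━━━━━┛  ▓▓  ┃
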